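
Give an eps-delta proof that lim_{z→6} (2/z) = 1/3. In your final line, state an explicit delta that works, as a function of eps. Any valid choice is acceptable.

delta = min(3, 9eps)

Let eps > 0 be given. We seek delta > 0 such that 0 < |z − 6| < delta implies |2/z − (1/3)| < eps.
|2/z − (1/3)| = 2·|6 − z|/(6·|z|) = 2|z − 6|/(6|z|).
Require delta ≤ 3 so that |z| > 6 − 3 = 3, hence 6|z| > 18.
Then |2/z − (1/3)| < 2|z − 6|/18, which is < eps when |z − 6| < 9eps.
Take delta = min(3, 9eps). Then 0 < |z − 6| < delta gives both |z − 6| < 3 and |z − 6| < 9eps, so |2/z − (1/3)| < eps.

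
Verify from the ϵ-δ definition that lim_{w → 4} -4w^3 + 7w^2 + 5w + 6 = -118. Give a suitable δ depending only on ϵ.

δ = min(1, ϵ/176)

Let ϵ > 0 be given. We want δ > 0 such that 0 < |w − 4| < δ implies |(-4w^3 + 7w^2 + 5w + 6) + 118| < ϵ.
(-4w^3 + 7w^2 + 5w + 6) + 118 = -4w^3 + 7w^2 + 5w + 124 = (w − 4)(-4w^2 - 9w - 31).
So |(-4w^3 + 7w^2 + 5w + 6) + 118| = |w − 4|·|-4w^2 - 9w - 31|.
Assume first that |w − 4| < 1, so |w| < 5. Then |-4w^2 - 9w - 31| ≤ 4·5^2 + 9·5 + 31 = 176.
Hence |(-4w^3 + 7w^2 + 5w + 6) + 118| ≤ 176|w − 4| < ϵ provided |w − 4| < ϵ/176.
Choosing δ = min(1, ϵ/176) ensures both conditions, hence |(-4w^3 + 7w^2 + 5w + 6) + 118| < ϵ.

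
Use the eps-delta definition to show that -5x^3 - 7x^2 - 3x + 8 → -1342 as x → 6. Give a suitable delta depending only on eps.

delta = min(1, eps/729)

Let eps > 0. We want delta > 0 such that 0 < |x − 6| < delta implies |(-5x^3 - 7x^2 - 3x + 8) + 1342| < eps.
(-5x^3 - 7x^2 - 3x + 8) + 1342 = -5x^3 - 7x^2 - 3x + 1350 = (x − 6)(-5x^2 - 37x - 225).
So |(-5x^3 - 7x^2 - 3x + 8) + 1342| = |x − 6|·|-5x^2 - 37x - 225|.
Assume first that |x − 6| < 1, so |x| < 7. Then |-5x^2 - 37x - 225| ≤ 5·7^2 + 37·7 + 225 = 729.
Hence |(-5x^3 - 7x^2 - 3x + 8) + 1342| ≤ 729|x − 6| < eps provided |x − 6| < eps/729.
Choosing delta = min(1, eps/729) ensures both conditions, hence |(-5x^3 - 7x^2 - 3x + 8) + 1342| < eps.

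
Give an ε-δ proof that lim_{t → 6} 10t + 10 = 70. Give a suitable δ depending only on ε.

δ = ε/10

Fix ε > 0. We need δ > 0 so that 0 < |t − 6| < δ implies |(10t + 10) − 70| < ε.
Since (10t + 10) − 70 = 10(t − 6), we have |(10t + 10) − 70| = 10|t − 6|.
So 10|t − 6| < ε exactly when |t − 6| < ε/10.
Choosing δ = ε/10 gives |(10t + 10) − 70| = 10|t − 6| < ε whenever |t − 6| < δ.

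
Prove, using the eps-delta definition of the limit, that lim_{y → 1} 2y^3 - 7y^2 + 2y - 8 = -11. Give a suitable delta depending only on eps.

Let eps > 0. We want delta > 0 such that 0 < |y − 1| < delta implies |(2y^3 - 7y^2 + 2y - 8) + 11| < eps.
(2y^3 - 7y^2 + 2y - 8) + 11 = 2y^3 - 7y^2 + 2y + 3 = (y − 1)(2y^2 - 5y - 3).
So |(2y^3 - 7y^2 + 2y - 8) + 11| = |y − 1|·|2y^2 - 5y - 3|.
Require delta ≤ 1. Then |y − 1| < 1 gives |y| < 2, and by the triangle inequality |2y^2 - 5y - 3| ≤ 2·2^2 + 5·2 + 3 = 21.
Hence |(2y^3 - 7y^2 + 2y - 8) + 11| ≤ 21|y − 1| < eps provided |y − 1| < eps/21.
Choosing delta = min(1, eps/21) ensures both conditions, hence |(2y^3 - 7y^2 + 2y - 8) + 11| < eps.

delta = min(1, eps/21)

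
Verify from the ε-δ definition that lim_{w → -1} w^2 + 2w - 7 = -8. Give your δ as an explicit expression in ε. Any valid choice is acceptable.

Suppose ε > 0. We want δ > 0 such that 0 < |w + 1| < δ implies |(w^2 + 2w - 7) + 8| < ε.
(w^2 + 2w - 7) + 8 = w^2 + 2w + 1 = (w + 1)(w + 1).
So |(w^2 + 2w - 7) + 8| = |w + 1|·|w + 1|.
Assume first that |w + 1| < 1, so |w| < 2. Then |w + 1| ≤ 2 + 1 = 3.
Hence |(w^2 + 2w - 7) + 8| ≤ 3|w + 1| < ε provided |w + 1| < ε/3.
Take δ = min(1, ε/3). Then 0 < |w + 1| < δ gives both |w + 1| < 1 and |w + 1| < ε/3, so |(w^2 + 2w - 7) + 8| < ε.

δ = min(1, ε/3)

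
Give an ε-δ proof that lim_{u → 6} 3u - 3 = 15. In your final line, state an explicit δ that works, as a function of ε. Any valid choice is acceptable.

δ = ε/3

Fix ε > 0. We need δ > 0 so that 0 < |u − 6| < δ implies |(3u - 3) − 15| < ε.
|(3u - 3) − 15| = |3u - 18| = 3|u − 6|.
So 3|u − 6| < ε exactly when |u − 6| < ε/3.
Choosing δ = ε/3 gives |(3u - 3) − 15| = 3|u − 6| < ε whenever |u − 6| < δ.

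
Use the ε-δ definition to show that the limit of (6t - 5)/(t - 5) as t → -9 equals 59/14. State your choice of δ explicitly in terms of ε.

δ = min(7, (98/25)ε)

Let ε > 0 be given. We want δ > 0 with 0 < |t + 9| < δ ⇒ |(6t - 5)/(t - 5) − (59/14)| < ε.
Combining over a common denominator, (6t - 5)/(t - 5) − (59/14) = [(6t - 5)·(-14) − (-59)·(t - 5)] / [(-14)·(t - 5)] = -25(t + 9) / ((-14)(t - 5)).
So |(6t - 5)/(t - 5) − (59/14)| = 25|t + 9| / (14·|t − 5|).
Require δ ≤ 7, so |t − 5| ≥ |-14| − |t + 9| > 14 − 7 = 7.
Hence |(6t - 5)/(t - 5) − (59/14)| < 25|t + 9|/(14·7) = (25/98)|t + 9|, which is < ε once |t + 9| < (98/25)ε.
Take δ = min(7, (98/25)ε). Then 0 < |t + 9| < δ forces both bounds, so |(6t - 5)/(t - 5) − (59/14)| < ε.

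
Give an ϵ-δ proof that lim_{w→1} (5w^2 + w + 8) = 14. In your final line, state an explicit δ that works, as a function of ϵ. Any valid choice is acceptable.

δ = min(1, ϵ/16)

Fix ϵ > 0. We want δ > 0 such that 0 < |w − 1| < δ implies |(5w^2 + w + 8) − 14| < ϵ.
(5w^2 + w + 8) − 14 = 5w^2 + w - 6 = (w − 1)(5w + 6).
So |(5w^2 + w + 8) − 14| = |w − 1|·|5w + 6|.
Assume first that |w − 1| < 1, so |w| < 2. Then |5w + 6| ≤ 5·2 + 6 = 16.
Hence |(5w^2 + w + 8) − 14| ≤ 16|w − 1| < ϵ provided |w − 1| < ϵ/16.
Take δ = min(1, ϵ/16). Then 0 < |w − 1| < δ gives both |w − 1| < 1 and |w − 1| < ϵ/16, so |(5w^2 + w + 8) − 14| < ϵ.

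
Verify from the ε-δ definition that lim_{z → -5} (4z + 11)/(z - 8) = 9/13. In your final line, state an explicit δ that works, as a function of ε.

δ = min(13/2, (169/86)ε)

Suppose ε > 0. We want δ > 0 with 0 < |z + 5| < δ ⇒ |(4z + 11)/(z - 8) − (9/13)| < ε.
Combining over a common denominator, (4z + 11)/(z - 8) − (9/13) = [(4z + 11)·(-13) − (-9)·(z - 8)] / [(-13)·(z - 8)] = -43(z + 5) / ((-13)(z - 8)).
So |(4z + 11)/(z - 8) − (9/13)| = 43|z + 5| / (13·|z − 8|).
Require δ ≤ 13/2, so |z − 8| ≥ |-13| − |z + 5| > 13 − 13/2 = 13/2.
Hence |(4z + 11)/(z - 8) − (9/13)| < 43|z + 5|/(13·(13/2)) = (86/169)|z + 5|, which is < ε once |z + 5| < (169/86)ε.
Take δ = min(13/2, (169/86)ε). Then 0 < |z + 5| < δ forces both bounds, so |(4z + 11)/(z - 8) − (9/13)| < ε.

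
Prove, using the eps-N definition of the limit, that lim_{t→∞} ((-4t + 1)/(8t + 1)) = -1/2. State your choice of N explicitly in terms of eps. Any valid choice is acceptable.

Fix eps > 0. We seek N > 0 such that t > N implies |(-4t + 1)/(8t + 1) + 1/2| < eps.
(-4t + 1)/(8t + 1) + 1/2 = (8(-4t + 1) − (-4)(8t + 1)) / (8(8t + 1)) = 12/(8(8t + 1)).
For t > 0 we have 8t + 1 > 8t, so |(-4t + 1)/(8t + 1) + 1/2| = 12/(8(8t + 1)) < 12/(8·8t) = (3/16)/t.
Thus |(-4t + 1)/(8t + 1) + 1/2| < eps whenever t > (3/16)/eps.
Take N = (3/16)/eps. If t > N then |(-4t + 1)/(8t + 1) + 1/2| < (3/16)/t < eps.

N = (3/16)/eps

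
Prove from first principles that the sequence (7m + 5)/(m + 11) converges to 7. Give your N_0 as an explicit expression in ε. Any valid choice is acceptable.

Fix ε > 0. For m ≥ 1, |(7m + 5)/(m + 11) − 7| = |-72|/((m + 11)) = 72/((m + 11)).
Since m + 11 ≥ m for m ≥ 1, this is ≤ 72/(m) = 72/m.
So |(7m + 5)/(m + 11) − 7| < ε whenever m > 72/ε.
Take N_0 = 72/ε. If m > N_0 then |(7m + 5)/(m + 11) − 7| ≤ 72/m < ε.

N_0 = 72/ε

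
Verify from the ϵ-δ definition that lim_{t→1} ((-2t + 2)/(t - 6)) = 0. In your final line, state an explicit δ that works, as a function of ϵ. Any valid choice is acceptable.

Suppose ϵ > 0. We want δ > 0 with 0 < |t − 1| < δ ⇒ |(-2t + 2)/(t - 6) − 0| < ϵ.
Combining over a common denominator, (-2t + 2)/(t - 6) − 0 = [(-2t + 2)·(-5) − 0·(t - 6)] / [(-5)·(t - 6)] = 10(t − 1) / ((-5)(t - 6)).
So |(-2t + 2)/(t - 6) − 0| = 10|t − 1| / (5·|t − 6|).
Require δ ≤ 5/2, so |t − 6| ≥ |-5| − |t − 1| > 5 − 5/2 = 5/2.
Hence |(-2t + 2)/(t - 6) − 0| < 10|t − 1|/(5·(5/2)) = (4/5)|t − 1|, which is < ϵ once |t − 1| < (5/4)ϵ.
Take δ = min(5/2, (5/4)ϵ). Then 0 < |t − 1| < δ forces both bounds, so |(-2t + 2)/(t - 6) − 0| < ϵ.

δ = min(5/2, (5/4)ϵ)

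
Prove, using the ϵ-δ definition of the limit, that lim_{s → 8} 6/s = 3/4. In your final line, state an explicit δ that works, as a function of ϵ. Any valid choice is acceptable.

Let ϵ > 0. We seek δ > 0 such that 0 < |s − 8| < δ implies |6/s − (3/4)| < ϵ.
|6/s − (3/4)| = 6·|8 − s|/(8·|s|) = 6|s − 8|/(8|s|).
Require δ ≤ 4 so that |s| > 8 − 4 = 4, hence 8|s| > 32.
Then |6/s − (3/4)| < 6|s − 8|/32, which is < ϵ when |s − 8| < (16/3)ϵ.
Take δ = min(4, (16/3)ϵ). Then 0 < |s − 8| < δ gives both |s − 8| < 4 and |s − 8| < (16/3)ϵ, so |6/s − (3/4)| < ϵ.

δ = min(4, (16/3)ϵ)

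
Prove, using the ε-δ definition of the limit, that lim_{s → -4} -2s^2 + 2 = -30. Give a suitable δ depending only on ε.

Suppose ε > 0. We want δ > 0 such that 0 < |s + 4| < δ implies |(-2s^2 + 2) + 30| < ε.
(-2s^2 + 2) + 30 = -2s^2 + 32 = (s + 4)(-2s + 8).
So |(-2s^2 + 2) + 30| = |s + 4|·|-2s + 8|.
Require δ ≤ 2. Then |s + 4| < 2 gives |s| < 6, and by the triangle inequality |-2s + 8| ≤ 2·6 + 8 = 20.
Hence |(-2s^2 + 2) + 30| ≤ 20|s + 4| < ε provided |s + 4| < ε/20.
Choosing δ = min(2, ε/20) ensures both conditions, hence |(-2s^2 + 2) + 30| < ε.

δ = min(2, ε/20)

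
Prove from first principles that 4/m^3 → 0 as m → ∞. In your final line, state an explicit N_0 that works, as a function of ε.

N_0 = (4/ε)^{1/3}

Fix ε > 0. For m ≥ 1, |4/m^3 − 0| = 4/m^3.
4/m^3 < ε ⇔ m^3 > 4/ε ⇔ m > (4/ε)^{1/3}.
Take N_0 = (4/ε)^{1/3}. Then m > N_0 implies 4/m^3 < ε.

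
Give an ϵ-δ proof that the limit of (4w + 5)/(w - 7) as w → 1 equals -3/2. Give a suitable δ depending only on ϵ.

Fix ϵ > 0. We want δ > 0 with 0 < |w − 1| < δ ⇒ |(4w + 5)/(w - 7) + 3/2| < ϵ.
Combining over a common denominator, (4w + 5)/(w - 7) + 3/2 = [(4w + 5)·(-6) − 9·(w - 7)] / [(-6)·(w - 7)] = -33(w − 1) / ((-6)(w - 7)).
So |(4w + 5)/(w - 7) + 3/2| = 33|w − 1| / (6·|w − 7|).
Require δ ≤ 3, so |w − 7| ≥ |-6| − |w − 1| > 6 − 3 = 3.
Hence |(4w + 5)/(w - 7) + 3/2| < 33|w − 1|/(6·3) = (11/6)|w − 1|, which is < ϵ once |w − 1| < (6/11)ϵ.
Take δ = min(3, (6/11)ϵ). Then 0 < |w − 1| < δ forces both bounds, so |(4w + 5)/(w - 7) + 3/2| < ϵ.

δ = min(3, (6/11)ϵ)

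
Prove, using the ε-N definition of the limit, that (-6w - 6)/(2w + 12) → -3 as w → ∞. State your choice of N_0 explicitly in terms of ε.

N_0 = 15/ε

Let ε > 0 be given. We seek N_0 > 0 such that w > N_0 implies |(-6w - 6)/(2w + 12) + 3| < ε.
(-6w - 6)/(2w + 12) + 3 = (2(-6w - 6) − (-6)(2w + 12)) / (2(2w + 12)) = 60/(2(2w + 12)).
For w > 0 we have 2w + 12 > 2w, so |(-6w - 6)/(2w + 12) + 3| = 60/(2(2w + 12)) < 60/(2·2w) = 15/w.
Thus |(-6w - 6)/(2w + 12) + 3| < ε whenever w > 15/ε.
Take N_0 = 15/ε. If w > N_0 then |(-6w - 6)/(2w + 12) + 3| < 15/w < ε.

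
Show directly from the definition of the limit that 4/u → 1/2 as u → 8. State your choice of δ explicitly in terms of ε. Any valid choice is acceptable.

Suppose ε > 0. We seek δ > 0 such that 0 < |u − 8| < δ implies |4/u − (1/2)| < ε.
|4/u − (1/2)| = 4·|8 − u|/(8·|u|) = 4|u − 8|/(8|u|).
Restrict δ ≤ 4. Then |u − 8| < 4 gives |u| > 4, so 8|u| > 32.
Then |4/u − (1/2)| < 4|u − 8|/32, which is < ε when |u − 8| < 8ε.
Take δ = min(4, 8ε). Then 0 < |u − 8| < δ gives both |u − 8| < 4 and |u − 8| < 8ε, so |4/u − (1/2)| < ε.

δ = min(4, 8ε)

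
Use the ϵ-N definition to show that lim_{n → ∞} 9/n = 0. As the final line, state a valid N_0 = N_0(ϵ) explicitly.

N_0 = 9/ϵ

Let ϵ > 0 be given. For n ≥ 1, |9/n − 0| = 9/(n) ≤ 9/n.
We need 9/n < ϵ, i.e. n > 9/ϵ.
Take N_0 = 9/ϵ. If n > N_0 then |9/n| ≤ 9/n < ϵ.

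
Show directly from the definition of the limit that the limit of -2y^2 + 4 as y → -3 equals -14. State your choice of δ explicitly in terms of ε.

Let ε > 0 be given. We want δ > 0 such that 0 < |y + 3| < δ implies |(-2y^2 + 4) + 14| < ε.
(-2y^2 + 4) + 14 = -2y^2 + 18 = (y + 3)(-2y + 6).
So |(-2y^2 + 4) + 14| = |y + 3|·|-2y + 6|.
Require δ ≤ 2. Then |y + 3| < 2 gives |y| < 5, and by the triangle inequality |-2y + 6| ≤ 2·5 + 6 = 16.
Hence |(-2y^2 + 4) + 14| ≤ 16|y + 3| < ε provided |y + 3| < ε/16.
Take δ = min(2, ε/16). Then 0 < |y + 3| < δ gives both |y + 3| < 2 and |y + 3| < ε/16, so |(-2y^2 + 4) + 14| < ε.

δ = min(2, ε/16)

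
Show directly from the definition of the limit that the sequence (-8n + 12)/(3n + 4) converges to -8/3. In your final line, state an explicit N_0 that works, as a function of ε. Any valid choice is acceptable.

Let ε > 0 be given. For n ≥ 1, |(-8n + 12)/(3n + 4) + 8/3| = |68|/(3(3n + 4)) = 68/(3(3n + 4)).
Since 3n + 4 ≥ 3n for n ≥ 1, this is ≤ 68/(3·3n) = (68/9)/n.
So |(-8n + 12)/(3n + 4) + 8/3| < ε whenever n > (68/9)/ε.
Take N_0 = (68/9)/ε. If n > N_0 then |(-8n + 12)/(3n + 4) + 8/3| ≤ (68/9)/n < ε.

N_0 = (68/9)/ε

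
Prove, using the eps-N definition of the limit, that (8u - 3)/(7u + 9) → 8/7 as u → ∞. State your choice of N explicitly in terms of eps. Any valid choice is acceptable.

N = (93/49)/eps

Let eps > 0 be given. We seek N > 0 such that u > N implies |(8u - 3)/(7u + 9) − (8/7)| < eps.
(8u - 3)/(7u + 9) − (8/7) = (7(8u - 3) − 8(7u + 9)) / (7(7u + 9)) = -93/(7(7u + 9)).
For u > 0 we have 7u + 9 > 7u, so |(8u - 3)/(7u + 9) − (8/7)| = 93/(7(7u + 9)) < 93/(7·7u) = (93/49)/u.
Thus |(8u - 3)/(7u + 9) − (8/7)| < eps whenever u > (93/49)/eps.
Take N = (93/49)/eps. If u > N then |(8u - 3)/(7u + 9) − (8/7)| < (93/49)/u < eps.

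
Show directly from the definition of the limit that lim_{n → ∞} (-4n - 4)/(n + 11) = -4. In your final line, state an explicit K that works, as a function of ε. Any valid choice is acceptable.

K = 40/ε

Suppose ε > 0. For n ≥ 1, |(-4n - 4)/(n + 11) + 4| = |40|/((n + 11)) = 40/((n + 11)).
Since n + 11 ≥ n for n ≥ 1, this is ≤ 40/(n) = 40/n.
So |(-4n - 4)/(n + 11) + 4| < ε whenever n > 40/ε.
Take K = 40/ε. If n > K then |(-4n - 4)/(n + 11) + 4| ≤ 40/n < ε.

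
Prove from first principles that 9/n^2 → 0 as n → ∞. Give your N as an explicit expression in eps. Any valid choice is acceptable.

Suppose eps > 0. For n ≥ 1, |9/n^2 − 0| = 9/n^2.
9/n^2 < eps ⇔ n^2 > 9/eps ⇔ n > (9/eps)^{1/2}.
Take N = (9/eps)^{1/2}. Then n > N implies 9/n^2 < eps.

N = (9/eps)^{1/2}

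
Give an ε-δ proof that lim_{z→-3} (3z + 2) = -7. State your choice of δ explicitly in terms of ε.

δ = ε/3

Fix ε > 0. We need δ > 0 so that 0 < |z + 3| < δ implies |(3z + 2) + 7| < ε.
|(3z + 2) + 7| = |3z + 9| = 3|z + 3|.
Thus it suffices that |z + 3| < ε/3.
Take δ = ε/3. If 0 < |z + 3| < δ then |(3z + 2) + 7| = 3|z + 3| < 3·(ε/3) = ε.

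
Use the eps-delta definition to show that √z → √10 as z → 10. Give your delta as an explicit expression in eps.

Suppose eps > 0. We want delta > 0 such that 0 < |z − 10| < delta implies |√z − √10| < eps.
Multiplying by the conjugate, |√z − √10| = |z − 10|/(√z + √10).
Restrict delta ≤ 10 so that |z − 10| < 10 forces z > 0, and then √z + √10 > √10.
Hence |√z − √10| < |z − 10|/√10, which is < eps once |z − 10| < √10·eps.
Take delta = min(10, √10·eps). If 0 < |z − 10| < delta then z > 0 and |√z − √10| < |z − 10|/√10 < eps.

delta = min(10, √10·eps)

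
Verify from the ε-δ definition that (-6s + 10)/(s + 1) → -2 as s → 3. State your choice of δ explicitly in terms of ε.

δ = min(2, (1/2)ε)

Fix ε > 0. We want δ > 0 with 0 < |s − 3| < δ ⇒ |(-6s + 10)/(s + 1) + 2| < ε.
Combining over a common denominator, (-6s + 10)/(s + 1) + 2 = [(-6s + 10)·4 − (-8)·(s + 1)] / [4·(s + 1)] = -16(s − 3) / (4(s + 1)).
So |(-6s + 10)/(s + 1) + 2| = 16|s − 3| / (4·|s + 1|).
Restrict δ ≤ 2. Then |s − 3| < 2 gives |s + 1| = |(s − 3) + 4| ≥ 4 − 2 = 2.
Hence |(-6s + 10)/(s + 1) + 2| < 16|s − 3|/(4·2) = 2|s − 3|, which is < ε once |s − 3| < (1/2)ε.
Take δ = min(2, (1/2)ε). Then 0 < |s − 3| < δ forces both bounds, so |(-6s + 10)/(s + 1) + 2| < ε.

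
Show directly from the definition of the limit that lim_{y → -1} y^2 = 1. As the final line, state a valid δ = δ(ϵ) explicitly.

Suppose ϵ > 0. We seek δ > 0 with 0 < |y + 1| < δ ⇒ |y^2 − 1| < ϵ.
Factor: y^2 − 1 = (y + 1)(y - 1), so |y^2 − 1| = |y + 1|·|y - 1|.
Restrict δ ≤ 1. Then |y + 1| < 1 gives |y| < 2, so by the triangle inequality |y - 1| ≤ 2 + 1 = 3.
Hence |y^2 − 1| ≤ 3|y + 1|, which is < ϵ once |y + 1| < ϵ/3.
Take δ = min(1, ϵ/3). If 0 < |y + 1| < δ then both bounds hold and |y^2 − 1| ≤ 3|y + 1| < 3·(ϵ/3) = ϵ.

δ = min(1, ϵ/3)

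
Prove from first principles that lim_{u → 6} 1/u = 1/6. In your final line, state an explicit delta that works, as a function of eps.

delta = min(3, 18eps)

Let eps > 0 be given. We seek delta > 0 such that 0 < |u − 6| < delta implies |1/u − (1/6)| < eps.
|1/u − (1/6)| = |6 − u|/(6·|u|) = |u − 6|/(6|u|).
Restrict delta ≤ 3. Then |u − 6| < 3 gives |u| > 3, so 6|u| > 18.
Then |1/u − (1/6)| < |u − 6|/18, which is < eps when |u − 6| < 18eps.
Take delta = min(3, 18eps). Then 0 < |u − 6| < delta gives both |u − 6| < 3 and |u − 6| < 18eps, so |1/u − (1/6)| < eps.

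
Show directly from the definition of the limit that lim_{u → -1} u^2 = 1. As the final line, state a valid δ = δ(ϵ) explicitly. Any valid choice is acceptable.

δ = min(1, ϵ/3)

Let ϵ > 0 be given. We seek δ > 0 with 0 < |u + 1| < δ ⇒ |u^2 − 1| < ϵ.
Factor: u^2 − 1 = (u + 1)(u - 1), so |u^2 − 1| = |u + 1|·|u - 1|.
Restrict δ ≤ 1. Then |u + 1| < 1 gives |u| < 2, so by the triangle inequality |u - 1| ≤ 2 + 1 = 3.
Hence |u^2 − 1| ≤ 3|u + 1|, which is < ϵ once |u + 1| < ϵ/3.
Take δ = min(1, ϵ/3). If 0 < |u + 1| < δ then both bounds hold and |u^2 − 1| ≤ 3|u + 1| < 3·(ϵ/3) = ϵ.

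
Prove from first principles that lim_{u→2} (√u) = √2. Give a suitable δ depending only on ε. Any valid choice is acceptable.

Let ε > 0 be given. We want δ > 0 such that 0 < |u − 2| < δ implies |√u − √2| < ε.
Multiplying by the conjugate, |√u − √2| = |u − 2|/(√u + √2).
Restrict δ ≤ 2 so that |u − 2| < 2 forces u > 0, and then √u + √2 > √2.
Hence |√u − √2| < |u − 2|/√2, which is < ε once |u − 2| < √2·ε.
Take δ = min(2, √2·ε). If 0 < |u − 2| < δ then u > 0 and |√u − √2| < |u − 2|/√2 < ε.

δ = min(2, √2·ε)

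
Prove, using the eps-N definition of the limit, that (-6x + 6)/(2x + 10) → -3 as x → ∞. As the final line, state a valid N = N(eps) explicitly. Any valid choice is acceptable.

N = 18/eps

Let eps > 0. We seek N > 0 such that x > N implies |(-6x + 6)/(2x + 10) + 3| < eps.
(-6x + 6)/(2x + 10) + 3 = (2(-6x + 6) − (-6)(2x + 10)) / (2(2x + 10)) = 72/(2(2x + 10)).
For x > 0 we have 2x + 10 > 2x, so |(-6x + 6)/(2x + 10) + 3| = 72/(2(2x + 10)) < 72/(2·2x) = 18/x.
Thus |(-6x + 6)/(2x + 10) + 3| < eps whenever x > 18/eps.
Take N = 18/eps. If x > N then |(-6x + 6)/(2x + 10) + 3| < 18/x < eps.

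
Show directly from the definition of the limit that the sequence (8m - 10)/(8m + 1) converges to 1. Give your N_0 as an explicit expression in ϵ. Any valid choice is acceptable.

Suppose ϵ > 0. For m ≥ 1, |(8m - 10)/(8m + 1) − 1| = |-88|/(8(8m + 1)) = 88/(8(8m + 1)).
Since 8m + 1 ≥ 8m for m ≥ 1, this is ≤ 88/(8·8m) = (11/8)/m.
So |(8m - 10)/(8m + 1) − 1| < ϵ whenever m > (11/8)/ϵ.
Take N_0 = (11/8)/ϵ. If m > N_0 then |(8m - 10)/(8m + 1) − 1| ≤ (11/8)/m < ϵ.

N_0 = (11/8)/ϵ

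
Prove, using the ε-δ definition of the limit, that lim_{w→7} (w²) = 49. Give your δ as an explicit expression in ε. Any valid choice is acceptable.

Fix ε > 0. We seek δ > 0 with 0 < |w − 7| < δ ⇒ |w² − 49| < ε.
Factor: w² − 49 = (w − 7)(w + 7), so |w² − 49| = |w − 7|·|w + 7|.
Restrict δ ≤ 2. Then |w − 7| < 2 gives |w| < 9, so by the triangle inequality |w + 7| ≤ 9 + 7 = 16.
Hence |w² − 49| ≤ 16|w − 7|, which is < ε once |w − 7| < ε/16.
Take δ = min(2, ε/16). If 0 < |w − 7| < δ then both bounds hold and |w² − 49| ≤ 16|w − 7| < 16·(ε/16) = ε.

δ = min(2, ε/16)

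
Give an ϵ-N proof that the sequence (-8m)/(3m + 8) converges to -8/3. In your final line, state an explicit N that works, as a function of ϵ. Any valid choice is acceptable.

Suppose ϵ > 0. For m ≥ 1, |(-8m)/(3m + 8) + 8/3| = |64|/(3(3m + 8)) = 64/(3(3m + 8)).
Since 3m + 8 ≥ 3m for m ≥ 1, this is ≤ 64/(3·3m) = (64/9)/m.
So |(-8m)/(3m + 8) + 8/3| < ϵ whenever m > (64/9)/ϵ.
Take N = (64/9)/ϵ. If m > N then |(-8m)/(3m + 8) + 8/3| ≤ (64/9)/m < ϵ.

N = (64/9)/ϵ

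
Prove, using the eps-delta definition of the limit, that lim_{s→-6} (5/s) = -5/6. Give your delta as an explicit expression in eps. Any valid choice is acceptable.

delta = min(3, (18/5)eps)

Let eps > 0 be given. We seek delta > 0 such that 0 < |s + 6| < delta implies |5/s + 5/6| < eps.
|5/s + 5/6| = 5·|-6 − s|/(6·|s|) = 5|s + 6|/(6|s|).
Require delta ≤ 3 so that |s| > 6 − 3 = 3, hence 6|s| > 18.
Then |5/s + 5/6| < 5|s + 6|/18, which is < eps when |s + 6| < (18/5)eps.
Take delta = min(3, (18/5)eps). Then 0 < |s + 6| < delta gives both |s + 6| < 3 and |s + 6| < (18/5)eps, so |5/s + 5/6| < eps.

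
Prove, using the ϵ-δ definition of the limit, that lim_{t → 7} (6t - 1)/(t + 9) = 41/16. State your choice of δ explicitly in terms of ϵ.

Let ϵ > 0 be given. We want δ > 0 with 0 < |t − 7| < δ ⇒ |(6t - 1)/(t + 9) − (41/16)| < ϵ.
Combining over a common denominator, (6t - 1)/(t + 9) − (41/16) = [(6t - 1)·16 − 41·(t + 9)] / [16·(t + 9)] = 55(t − 7) / (16(t + 9)).
So |(6t - 1)/(t + 9) − (41/16)| = 55|t − 7| / (16·|t + 9|).
Require δ ≤ 8, so |t + 9| ≥ |16| − |t − 7| > 16 − 8 = 8.
Hence |(6t - 1)/(t + 9) − (41/16)| < 55|t − 7|/(16·8) = (55/128)|t − 7|, which is < ϵ once |t − 7| < (128/55)ϵ.
Take δ = min(8, (128/55)ϵ). Then 0 < |t − 7| < δ forces both bounds, so |(6t - 1)/(t + 9) − (41/16)| < ϵ.

δ = min(8, (128/55)ϵ)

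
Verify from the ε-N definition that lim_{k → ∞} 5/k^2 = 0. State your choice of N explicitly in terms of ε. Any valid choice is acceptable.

Suppose ε > 0. For k ≥ 1, |5/k^2 − 0| = 5/k^2.
5/k^2 < ε ⇔ k^2 > 5/ε ⇔ k > (5/ε)^{1/2}.
Take N = (5/ε)^{1/2}. Then k > N implies 5/k^2 < ε.

N = (5/ε)^{1/2}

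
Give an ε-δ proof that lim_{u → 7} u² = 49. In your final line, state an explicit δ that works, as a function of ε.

Let ε > 0. We seek δ > 0 with 0 < |u − 7| < δ ⇒ |u² − 49| < ε.
Factor: u² − 49 = (u − 7)(u + 7), so |u² − 49| = |u − 7|·|u + 7|.
Restrict δ ≤ 1. Then |u − 7| < 1 gives |u| < 8, so by the triangle inequality |u + 7| ≤ 8 + 7 = 15.
Hence |u² − 49| ≤ 15|u − 7|, which is < ε once |u − 7| < ε/15.
Take δ = min(1, ε/15). If 0 < |u − 7| < δ then both bounds hold and |u² − 49| ≤ 15|u − 7| < 15·(ε/15) = ε.

δ = min(1, ε/15)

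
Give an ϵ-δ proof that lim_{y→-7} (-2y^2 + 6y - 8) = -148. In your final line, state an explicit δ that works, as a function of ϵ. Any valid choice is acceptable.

Fix ϵ > 0. We want δ > 0 such that 0 < |y + 7| < δ implies |(-2y^2 + 6y - 8) + 148| < ϵ.
(-2y^2 + 6y - 8) + 148 = -2y^2 + 6y + 140 = (y + 7)(-2y + 20).
So |(-2y^2 + 6y - 8) + 148| = |y + 7|·|-2y + 20|.
Require δ ≤ 1. Then |y + 7| < 1 gives |y| < 8, and by the triangle inequality |-2y + 20| ≤ 2·8 + 20 = 36.
Hence |(-2y^2 + 6y - 8) + 148| ≤ 36|y + 7| < ϵ provided |y + 7| < ϵ/36.
Choosing δ = min(1, ϵ/36) ensures both conditions, hence |(-2y^2 + 6y - 8) + 148| < ϵ.

δ = min(1, ϵ/36)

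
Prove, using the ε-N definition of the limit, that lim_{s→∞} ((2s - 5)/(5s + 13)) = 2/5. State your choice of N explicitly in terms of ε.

N = (51/25)/ε

Let ε > 0 be given. We seek N > 0 such that s > N implies |(2s - 5)/(5s + 13) − (2/5)| < ε.
(2s - 5)/(5s + 13) − (2/5) = (5(2s - 5) − 2(5s + 13)) / (5(5s + 13)) = -51/(5(5s + 13)).
For s > 0 we have 5s + 13 > 5s, so |(2s - 5)/(5s + 13) − (2/5)| = 51/(5(5s + 13)) < 51/(5·5s) = (51/25)/s.
Thus |(2s - 5)/(5s + 13) − (2/5)| < ε whenever s > (51/25)/ε.
Take N = (51/25)/ε. If s > N then |(2s - 5)/(5s + 13) − (2/5)| < (51/25)/s < ε.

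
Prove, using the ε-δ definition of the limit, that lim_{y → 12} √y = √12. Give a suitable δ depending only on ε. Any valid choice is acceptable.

Let ε > 0. We want δ > 0 such that 0 < |y − 12| < δ implies |√y − √12| < ε.
Rationalise: √y − √12 = (y − 12)/(√y + √12), so |√y − √12| = |y − 12|/(√y + √12).
Restrict δ ≤ 12 so that |y − 12| < 12 forces y > 0, and then √y + √12 > √12.
Hence |√y − √12| < |y − 12|/√12, which is < ε once |y − 12| < √12·ε.
Take δ = min(12, √12·ε). If 0 < |y − 12| < δ then y > 0 and |√y − √12| < |y − 12|/√12 < ε.

δ = min(12, √12·ε)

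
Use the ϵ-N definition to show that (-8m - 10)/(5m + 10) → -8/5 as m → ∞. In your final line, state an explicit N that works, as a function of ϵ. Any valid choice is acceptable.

N = (6/5)/ϵ

Let ϵ > 0. For m ≥ 1, |(-8m - 10)/(5m + 10) + 8/5| = |30|/(5(5m + 10)) = 30/(5(5m + 10)).
Since 5m + 10 ≥ 5m for m ≥ 1, this is ≤ 30/(5·5m) = (6/5)/m.
So |(-8m - 10)/(5m + 10) + 8/5| < ϵ whenever m > (6/5)/ϵ.
Take N = (6/5)/ϵ. If m > N then |(-8m - 10)/(5m + 10) + 8/5| ≤ (6/5)/m < ϵ.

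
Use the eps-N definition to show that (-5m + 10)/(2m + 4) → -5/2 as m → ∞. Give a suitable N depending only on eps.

Let eps > 0. For m ≥ 1, |(-5m + 10)/(2m + 4) + 5/2| = |40|/(2(2m + 4)) = 40/(2(2m + 4)).
Since 2m + 4 ≥ 2m for m ≥ 1, this is ≤ 40/(2·2m) = 10/m.
So |(-5m + 10)/(2m + 4) + 5/2| < eps whenever m > 10/eps.
Take N = 10/eps. If m > N then |(-5m + 10)/(2m + 4) + 5/2| ≤ 10/m < eps.

N = 10/eps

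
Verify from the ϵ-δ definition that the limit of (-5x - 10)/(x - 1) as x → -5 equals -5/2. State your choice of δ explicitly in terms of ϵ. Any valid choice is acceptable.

δ = min(3, (6/5)ϵ)

Suppose ϵ > 0. We want δ > 0 with 0 < |x + 5| < δ ⇒ |(-5x - 10)/(x - 1) + 5/2| < ϵ.
Combining over a common denominator, (-5x - 10)/(x - 1) + 5/2 = [(-5x - 10)·(-6) − 15·(x - 1)] / [(-6)·(x - 1)] = 15(x + 5) / ((-6)(x - 1)).
So |(-5x - 10)/(x - 1) + 5/2| = 15|x + 5| / (6·|x − 1|).
Restrict δ ≤ 3. Then |x + 5| < 3 gives |x − 1| = |(x + 5) + (-6)| ≥ 6 − 3 = 3.
Hence |(-5x - 10)/(x - 1) + 5/2| < 15|x + 5|/(6·3) = (5/6)|x + 5|, which is < ϵ once |x + 5| < (6/5)ϵ.
Take δ = min(3, (6/5)ϵ). Then 0 < |x + 5| < δ forces both bounds, so |(-5x - 10)/(x - 1) + 5/2| < ϵ.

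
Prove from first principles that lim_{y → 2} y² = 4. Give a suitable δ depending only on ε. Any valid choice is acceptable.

Suppose ε > 0. We seek δ > 0 with 0 < |y − 2| < δ ⇒ |y² − 4| < ε.
Factor: y² − 4 = (y − 2)(y + 2), so |y² − 4| = |y − 2|·|y + 2|.
Restrict δ ≤ 1. Then |y − 2| < 1 gives |y| < 3, so by the triangle inequality |y + 2| ≤ 3 + 2 = 5.
Hence |y² − 4| ≤ 5|y − 2|, which is < ε once |y − 2| < ε/5.
Take δ = min(1, ε/5). If 0 < |y − 2| < δ then both bounds hold and |y² − 4| ≤ 5|y − 2| < 5·(ε/5) = ε.

δ = min(1, ε/5)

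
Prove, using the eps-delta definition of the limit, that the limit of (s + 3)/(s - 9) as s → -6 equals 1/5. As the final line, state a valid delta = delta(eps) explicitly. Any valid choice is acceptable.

delta = min(15/2, (75/8)eps)

Suppose eps > 0. We want delta > 0 with 0 < |s + 6| < delta ⇒ |(s + 3)/(s - 9) − (1/5)| < eps.
Combining over a common denominator, (s + 3)/(s - 9) − (1/5) = [(s + 3)·(-15) − (-3)·(s - 9)] / [(-15)·(s - 9)] = -12(s + 6) / ((-15)(s - 9)).
So |(s + 3)/(s - 9) − (1/5)| = 12|s + 6| / (15·|s − 9|).
Require delta ≤ 15/2, so |s − 9| ≥ |-15| − |s + 6| > 15 − 15/2 = 15/2.
Hence |(s + 3)/(s - 9) − (1/5)| < 12|s + 6|/(15·(15/2)) = (8/75)|s + 6|, which is < eps once |s + 6| < (75/8)eps.
Take delta = min(15/2, (75/8)eps). Then 0 < |s + 6| < delta forces both bounds, so |(s + 3)/(s - 9) − (1/5)| < eps.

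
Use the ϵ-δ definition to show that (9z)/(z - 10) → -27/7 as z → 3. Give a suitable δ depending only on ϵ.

δ = min(7/2, (49/180)ϵ)

Let ϵ > 0 be given. We want δ > 0 with 0 < |z − 3| < δ ⇒ |(9z)/(z - 10) + 27/7| < ϵ.
Combining over a common denominator, (9z)/(z - 10) + 27/7 = [(9z)·(-7) − 27·(z - 10)] / [(-7)·(z - 10)] = -90(z − 3) / ((-7)(z - 10)).
So |(9z)/(z - 10) + 27/7| = 90|z − 3| / (7·|z − 10|).
Require δ ≤ 7/2, so |z − 10| ≥ |-7| − |z − 3| > 7 − 7/2 = 7/2.
Hence |(9z)/(z - 10) + 27/7| < 90|z − 3|/(7·(7/2)) = (180/49)|z − 3|, which is < ϵ once |z − 3| < (49/180)ϵ.
Take δ = min(7/2, (49/180)ϵ). Then 0 < |z − 3| < δ forces both bounds, so |(9z)/(z - 10) + 27/7| < ϵ.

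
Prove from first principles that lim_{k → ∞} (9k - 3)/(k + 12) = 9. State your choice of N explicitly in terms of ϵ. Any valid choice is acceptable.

Fix ϵ > 0. For k ≥ 1, |(9k - 3)/(k + 12) − 9| = |-111|/((k + 12)) = 111/((k + 12)).
Since k + 12 ≥ k for k ≥ 1, this is ≤ 111/(k) = 111/k.
So |(9k - 3)/(k + 12) − 9| < ϵ whenever k > 111/ϵ.
Take N = 111/ϵ. If k > N then |(9k - 3)/(k + 12) − 9| ≤ 111/k < ϵ.

N = 111/ϵ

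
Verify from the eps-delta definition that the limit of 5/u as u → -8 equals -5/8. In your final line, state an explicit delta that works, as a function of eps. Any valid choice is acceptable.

delta = min(4, (32/5)eps)

Suppose eps > 0. We seek delta > 0 such that 0 < |u + 8| < delta implies |5/u + 5/8| < eps.
|5/u + 5/8| = 5·|-8 − u|/(8·|u|) = 5|u + 8|/(8|u|).
Restrict delta ≤ 4. Then |u + 8| < 4 gives |u| > 4, so 8|u| > 32.
Then |5/u + 5/8| < 5|u + 8|/32, which is < eps when |u + 8| < (32/5)eps.
Take delta = min(4, (32/5)eps). Then 0 < |u + 8| < delta gives both |u + 8| < 4 and |u + 8| < (32/5)eps, so |5/u + 5/8| < eps.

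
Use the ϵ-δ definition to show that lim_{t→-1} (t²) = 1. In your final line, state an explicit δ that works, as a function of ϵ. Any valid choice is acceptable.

δ = min(1, ϵ/3)

Suppose ϵ > 0. We seek δ > 0 with 0 < |t + 1| < δ ⇒ |t² − 1| < ϵ.
Factor: t² − 1 = (t + 1)(t - 1), so |t² − 1| = |t + 1|·|t - 1|.
Impose δ ≤ 1 so that |t| < 2; then |t - 1| ≤ 3.
Hence |t² − 1| ≤ 3|t + 1|, which is < ϵ once |t + 1| < ϵ/3.
Take δ = min(1, ϵ/3). If 0 < |t + 1| < δ then both bounds hold and |t² − 1| ≤ 3|t + 1| < 3·(ϵ/3) = ϵ.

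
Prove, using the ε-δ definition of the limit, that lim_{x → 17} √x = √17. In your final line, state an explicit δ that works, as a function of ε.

δ = min(17, √17·ε)

Let ε > 0 be given. We want δ > 0 such that 0 < |x − 17| < δ implies |√x − √17| < ε.
Rationalise: √x − √17 = (x − 17)/(√x + √17), so |√x − √17| = |x − 17|/(√x + √17).
Restrict δ ≤ 17 so that |x − 17| < 17 forces x > 0, and then √x + √17 > √17.
Hence |√x − √17| < |x − 17|/√17, which is < ε once |x − 17| < √17·ε.
Take δ = min(17, √17·ε). If 0 < |x − 17| < δ then x > 0 and |√x − √17| < |x − 17|/√17 < ε.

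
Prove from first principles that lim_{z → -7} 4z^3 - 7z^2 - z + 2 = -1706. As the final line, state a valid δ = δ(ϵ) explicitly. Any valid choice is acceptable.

δ = min(2, ϵ/883)

Fix ϵ > 0. We want δ > 0 such that 0 < |z + 7| < δ implies |(4z^3 - 7z^2 - z + 2) + 1706| < ϵ.
(4z^3 - 7z^2 - z + 2) + 1706 = 4z^3 - 7z^2 - z + 1708 = (z + 7)(4z^2 - 35z + 244).
So |(4z^3 - 7z^2 - z + 2) + 1706| = |z + 7|·|4z^2 - 35z + 244|.
Require δ ≤ 2. Then |z + 7| < 2 gives |z| < 9, and by the triangle inequality |4z^2 - 35z + 244| ≤ 4·9^2 + 35·9 + 244 = 883.
Hence |(4z^3 - 7z^2 - z + 2) + 1706| ≤ 883|z + 7| < ϵ provided |z + 7| < ϵ/883.
Take δ = min(2, ϵ/883). Then 0 < |z + 7| < δ gives both |z + 7| < 2 and |z + 7| < ϵ/883, so |(4z^3 - 7z^2 - z + 2) + 1706| < ϵ.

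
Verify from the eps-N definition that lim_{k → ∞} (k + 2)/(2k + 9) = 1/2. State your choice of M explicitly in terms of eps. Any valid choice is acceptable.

M = (5/4)/eps

Fix eps > 0. For k ≥ 1, |(k + 2)/(2k + 9) − (1/2)| = |-5|/(2(2k + 9)) = 5/(2(2k + 9)).
Since 2k + 9 ≥ 2k for k ≥ 1, this is ≤ 5/(2·2k) = (5/4)/k.
So |(k + 2)/(2k + 9) − (1/2)| < eps whenever k > (5/4)/eps.
Take M = (5/4)/eps. If k > M then |(k + 2)/(2k + 9) − (1/2)| ≤ (5/4)/k < eps.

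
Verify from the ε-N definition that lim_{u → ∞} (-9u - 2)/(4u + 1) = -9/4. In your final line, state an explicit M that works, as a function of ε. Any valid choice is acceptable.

Let ε > 0 be given. We seek M > 0 such that u > M implies |(-9u - 2)/(4u + 1) + 9/4| < ε.
(-9u - 2)/(4u + 1) + 9/4 = (4(-9u - 2) − (-9)(4u + 1)) / (4(4u + 1)) = 1/(4(4u + 1)).
For u > 0 we have 4u + 1 > 4u, so |(-9u - 2)/(4u + 1) + 9/4| = 1/(4(4u + 1)) < 1/(4·4u) = (1/16)/u.
Thus |(-9u - 2)/(4u + 1) + 9/4| < ε whenever u > (1/16)/ε.
Take M = (1/16)/ε. If u > M then |(-9u - 2)/(4u + 1) + 9/4| < (1/16)/u < ε.

M = (1/16)/ε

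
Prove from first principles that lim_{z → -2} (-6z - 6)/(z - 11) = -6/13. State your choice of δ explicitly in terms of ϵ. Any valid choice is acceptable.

δ = min(13/2, (169/144)ϵ)

Let ϵ > 0 be given. We want δ > 0 with 0 < |z + 2| < δ ⇒ |(-6z - 6)/(z - 11) + 6/13| < ϵ.
Combining over a common denominator, (-6z - 6)/(z - 11) + 6/13 = [(-6z - 6)·(-13) − 6·(z - 11)] / [(-13)·(z - 11)] = 72(z + 2) / ((-13)(z - 11)).
So |(-6z - 6)/(z - 11) + 6/13| = 72|z + 2| / (13·|z − 11|).
Require δ ≤ 13/2, so |z − 11| ≥ |-13| − |z + 2| > 13 − 13/2 = 13/2.
Hence |(-6z - 6)/(z - 11) + 6/13| < 72|z + 2|/(13·(13/2)) = (144/169)|z + 2|, which is < ϵ once |z + 2| < (169/144)ϵ.
Take δ = min(13/2, (169/144)ϵ). Then 0 < |z + 2| < δ forces both bounds, so |(-6z - 6)/(z - 11) + 6/13| < ϵ.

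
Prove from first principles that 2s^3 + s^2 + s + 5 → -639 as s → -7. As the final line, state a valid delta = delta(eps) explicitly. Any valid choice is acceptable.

delta = min(1, eps/324)

Fix eps > 0. We want delta > 0 such that 0 < |s + 7| < delta implies |(2s^3 + s^2 + s + 5) + 639| < eps.
(2s^3 + s^2 + s + 5) + 639 = 2s^3 + s^2 + s + 644 = (s + 7)(2s^2 - 13s + 92).
So |(2s^3 + s^2 + s + 5) + 639| = |s + 7|·|2s^2 - 13s + 92|.
Require delta ≤ 1. Then |s + 7| < 1 gives |s| < 8, and by the triangle inequality |2s^2 - 13s + 92| ≤ 2·8^2 + 13·8 + 92 = 324.
Hence |(2s^3 + s^2 + s + 5) + 639| ≤ 324|s + 7| < eps provided |s + 7| < eps/324.
Take delta = min(1, eps/324). Then 0 < |s + 7| < delta gives both |s + 7| < 1 and |s + 7| < eps/324, so |(2s^3 + s^2 + s + 5) + 639| < eps.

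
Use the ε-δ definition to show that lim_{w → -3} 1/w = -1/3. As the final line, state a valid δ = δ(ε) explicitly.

δ = min(3/2, (9/2)ε)

Fix ε > 0. We seek δ > 0 such that 0 < |w + 3| < δ implies |1/w + 1/3| < ε.
|1/w + 1/3| = |-3 − w|/(3·|w|) = |w + 3|/(3|w|).
Require δ ≤ 3/2 so that |w| > 3 − 3/2 = 3/2, hence 3|w| > 9/2.
Then |1/w + 1/3| < |w + 3|/(9/2), which is < ε when |w + 3| < (9/2)ε.
Take δ = min(3/2, (9/2)ε). Then 0 < |w + 3| < δ gives both |w + 3| < 3/2 and |w + 3| < (9/2)ε, so |1/w + 1/3| < ε.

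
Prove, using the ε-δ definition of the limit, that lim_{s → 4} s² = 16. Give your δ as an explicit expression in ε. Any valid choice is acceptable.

Suppose ε > 0. We seek δ > 0 with 0 < |s − 4| < δ ⇒ |s² − 16| < ε.
Factor: s² − 16 = (s − 4)(s + 4), so |s² − 16| = |s − 4|·|s + 4|.
Impose δ ≤ 1 so that |s| < 5; then |s + 4| ≤ 9.
Hence |s² − 16| ≤ 9|s − 4|, which is < ε once |s − 4| < ε/9.
Take δ = min(1, ε/9). If 0 < |s − 4| < δ then both bounds hold and |s² − 16| ≤ 9|s − 4| < 9·(ε/9) = ε.

δ = min(1, ε/9)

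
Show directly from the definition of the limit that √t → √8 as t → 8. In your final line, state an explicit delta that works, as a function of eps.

delta = min(8, √8·eps)

Let eps > 0 be given. We want delta > 0 such that 0 < |t − 8| < delta implies |√t − √8| < eps.
Multiplying by the conjugate, |√t − √8| = |t − 8|/(√t + √8).
Restrict delta ≤ 8 so that |t − 8| < 8 forces t > 0, and then √t + √8 > √8.
Hence |√t − √8| < |t − 8|/√8, which is < eps once |t − 8| < √8·eps.
Take delta = min(8, √8·eps). If 0 < |t − 8| < delta then t > 0 and |√t − √8| < |t − 8|/√8 < eps.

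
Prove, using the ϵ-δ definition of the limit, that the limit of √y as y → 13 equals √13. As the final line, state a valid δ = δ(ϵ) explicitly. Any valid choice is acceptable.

δ = min(13, √13·ϵ)

Fix ϵ > 0. We want δ > 0 such that 0 < |y − 13| < δ implies |√y − √13| < ϵ.
Rationalise: √y − √13 = (y − 13)/(√y + √13), so |√y − √13| = |y − 13|/(√y + √13).
Restrict δ ≤ 13 so that |y − 13| < 13 forces y > 0, and then √y + √13 > √13.
Hence |√y − √13| < |y − 13|/√13, which is < ϵ once |y − 13| < √13·ϵ.
Take δ = min(13, √13·ϵ). If 0 < |y − 13| < δ then y > 0 and |√y − √13| < |y − 13|/√13 < ϵ.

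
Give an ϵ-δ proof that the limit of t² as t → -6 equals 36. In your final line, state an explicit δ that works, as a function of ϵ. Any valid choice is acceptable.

Let ϵ > 0. We seek δ > 0 with 0 < |t + 6| < δ ⇒ |t² − 36| < ϵ.
Factor: t² − 36 = (t + 6)(t - 6), so |t² − 36| = |t + 6|·|t - 6|.
Impose δ ≤ 1 so that |t| < 7; then |t - 6| ≤ 13.
Hence |t² − 36| ≤ 13|t + 6|, which is < ϵ once |t + 6| < ϵ/13.
Take δ = min(1, ϵ/13). If 0 < |t + 6| < δ then both bounds hold and |t² − 36| ≤ 13|t + 6| < 13·(ϵ/13) = ϵ.

δ = min(1, ϵ/13)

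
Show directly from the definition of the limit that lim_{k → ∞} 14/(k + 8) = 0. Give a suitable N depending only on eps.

Fix eps > 0. For k ≥ 1, |14/(k + 8) − 0| = 14/(k + 8) ≤ 14/k.
We need 14/k < eps, i.e. k > 14/eps.
Take N = 14/eps. If k > N then |14/(k + 8)| ≤ 14/k < eps.

N = 14/eps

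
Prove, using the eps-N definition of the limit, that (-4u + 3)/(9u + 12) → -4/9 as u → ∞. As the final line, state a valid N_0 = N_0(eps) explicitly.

Let eps > 0 be given. We seek N_0 > 0 such that u > N_0 implies |(-4u + 3)/(9u + 12) + 4/9| < eps.
(-4u + 3)/(9u + 12) + 4/9 = (9(-4u + 3) − (-4)(9u + 12)) / (9(9u + 12)) = 75/(9(9u + 12)).
For u > 0 we have 9u + 12 > 9u, so |(-4u + 3)/(9u + 12) + 4/9| = 75/(9(9u + 12)) < 75/(9·9u) = (25/27)/u.
Thus |(-4u + 3)/(9u + 12) + 4/9| < eps whenever u > (25/27)/eps.
Take N_0 = (25/27)/eps. If u > N_0 then |(-4u + 3)/(9u + 12) + 4/9| < (25/27)/u < eps.

N_0 = (25/27)/eps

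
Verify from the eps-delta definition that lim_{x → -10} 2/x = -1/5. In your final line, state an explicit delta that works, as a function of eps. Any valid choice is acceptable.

Fix eps > 0. We seek delta > 0 such that 0 < |x + 10| < delta implies |2/x + 1/5| < eps.
|2/x + 1/5| = 2·|-10 − x|/(10·|x|) = 2|x + 10|/(10|x|).
Require delta ≤ 5 so that |x| > 10 − 5 = 5, hence 10|x| > 50.
Then |2/x + 1/5| < 2|x + 10|/50, which is < eps when |x + 10| < 25eps.
Take delta = min(5, 25eps). Then 0 < |x + 10| < delta gives both |x + 10| < 5 and |x + 10| < 25eps, so |2/x + 1/5| < eps.

delta = min(5, 25eps)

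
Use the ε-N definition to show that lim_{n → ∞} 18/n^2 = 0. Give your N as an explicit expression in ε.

N = (18/ε)^{1/2}

Let ε > 0 be given. For n ≥ 1, |18/n^2 − 0| = 18/n^2.
18/n^2 < ε ⇔ n^2 > 18/ε ⇔ n > (18/ε)^{1/2}.
Take N = (18/ε)^{1/2}. Then n > N implies 18/n^2 < ε.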